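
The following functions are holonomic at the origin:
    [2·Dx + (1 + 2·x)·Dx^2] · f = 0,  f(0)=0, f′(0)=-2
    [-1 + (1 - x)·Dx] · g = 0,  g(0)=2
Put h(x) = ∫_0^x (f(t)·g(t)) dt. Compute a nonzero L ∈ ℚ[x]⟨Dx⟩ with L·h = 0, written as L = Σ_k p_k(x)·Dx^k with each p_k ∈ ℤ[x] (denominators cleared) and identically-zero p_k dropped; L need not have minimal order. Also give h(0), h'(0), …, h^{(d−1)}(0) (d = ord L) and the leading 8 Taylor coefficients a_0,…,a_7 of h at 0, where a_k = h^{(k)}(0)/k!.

L = 2·Dx + 6·x·Dx^2 + (-1 - x + 2·x^2)·Dx^3  (order 3).
h: a_k = 0, 0, -2, 0, -4/3, 8/15, -76/45, 8/5, …
ICs: h(0) = 0, h′(0) = 0, h′′(0) = -4.

f: a_k = 0, -2, 2, -8/3, 4, -32/5, 32/3, -128/7, …
g: a_k = 2, 2, 2, 2, 2, 2, 2, 2, …
L₀ := L_f ⊗_s L_g (sym. prod.), ord ≤ 2.
∫: right-multiply L₀ by Dx.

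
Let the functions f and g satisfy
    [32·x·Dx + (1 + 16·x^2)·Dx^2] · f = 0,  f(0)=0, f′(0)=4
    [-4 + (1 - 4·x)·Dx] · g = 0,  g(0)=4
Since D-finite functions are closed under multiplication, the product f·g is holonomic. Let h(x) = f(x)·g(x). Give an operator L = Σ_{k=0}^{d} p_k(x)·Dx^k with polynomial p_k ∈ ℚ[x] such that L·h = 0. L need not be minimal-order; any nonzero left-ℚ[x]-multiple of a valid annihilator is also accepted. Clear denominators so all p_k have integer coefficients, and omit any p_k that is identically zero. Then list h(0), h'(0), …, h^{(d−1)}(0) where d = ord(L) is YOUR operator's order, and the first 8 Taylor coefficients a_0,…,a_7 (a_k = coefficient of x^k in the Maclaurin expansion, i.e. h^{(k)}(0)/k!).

L = 128·x + (8 - 32·x + 256·x^2)·Dx + (-1 + 4·x - 16·x^2 + 64·x^3)·Dx^2  (order 2).
h: a_k = 0, 16, 64, 512/3, 2048/3, 53248/15, 212992/15, 4980736/105, …
ICs: h(0) = 0, h′(0) = 16.

f: a_k = 0, 4, 0, -64/3, 0, 1024/5, 0, -16384/7, …
g: a_k = 4, 16, 64, 256, 1024, 4096, 16384, 65536, …
f·g: L₀ = L_f ⊗_s L_g, ord ≤ 2·1.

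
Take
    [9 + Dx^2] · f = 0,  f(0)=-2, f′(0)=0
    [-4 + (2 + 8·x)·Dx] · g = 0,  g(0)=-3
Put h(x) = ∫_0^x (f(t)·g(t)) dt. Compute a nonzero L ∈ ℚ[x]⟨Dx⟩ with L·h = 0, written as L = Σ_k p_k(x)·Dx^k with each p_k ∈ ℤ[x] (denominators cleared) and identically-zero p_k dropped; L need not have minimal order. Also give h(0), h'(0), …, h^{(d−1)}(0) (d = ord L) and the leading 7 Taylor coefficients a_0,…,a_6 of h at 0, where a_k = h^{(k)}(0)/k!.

L = (21 + 72·x + 144·x^2)·Dx + (-4 - 16·x)·Dx^2 + (1 + 8·x + 16·x^2)·Dx^3  (order 3).
h: a_k = 0, 6, 6, -13, -15/2, 57/20, 67/4, …
ICs: h(0) = 0, h′(0) = 6, h′′(0) = 12.

f: a_k = -2, 0, 9, 0, -27/4, 0, 81/40, …
g: a_k = -3, -6, 6, -12, 30, -84, 252, …
f·g: L₀ = L_f ⊗_s L_g, ord ≤ 2·1.
∫: right-multiply L₀ by Dx.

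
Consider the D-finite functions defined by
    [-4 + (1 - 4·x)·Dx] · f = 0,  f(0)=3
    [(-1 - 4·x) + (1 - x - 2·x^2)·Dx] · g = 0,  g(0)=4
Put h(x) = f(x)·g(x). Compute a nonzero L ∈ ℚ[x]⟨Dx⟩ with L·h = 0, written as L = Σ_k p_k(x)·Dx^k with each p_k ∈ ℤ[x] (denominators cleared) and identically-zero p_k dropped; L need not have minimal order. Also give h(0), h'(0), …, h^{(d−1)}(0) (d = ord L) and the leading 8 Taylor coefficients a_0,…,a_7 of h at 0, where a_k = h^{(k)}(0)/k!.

L = (-5 + 4·x + 24·x^2) + (1 - 5·x + 2·x^2 + 8·x^3)·Dx  (order 1).
h: a_k = 12, 60, 276, 1164, 4788, 19404, 78132, 313548, …
ICs: h(0) = 12.

f: a_k = 3, 12, 48, 192, 768, 3072, 12288, 49152, …
g: a_k = 4, 4, 12, 20, 44, 84, 172, 340, …
h₀=f·g: eliminate ⇒ L₀, order ≤ 1·1.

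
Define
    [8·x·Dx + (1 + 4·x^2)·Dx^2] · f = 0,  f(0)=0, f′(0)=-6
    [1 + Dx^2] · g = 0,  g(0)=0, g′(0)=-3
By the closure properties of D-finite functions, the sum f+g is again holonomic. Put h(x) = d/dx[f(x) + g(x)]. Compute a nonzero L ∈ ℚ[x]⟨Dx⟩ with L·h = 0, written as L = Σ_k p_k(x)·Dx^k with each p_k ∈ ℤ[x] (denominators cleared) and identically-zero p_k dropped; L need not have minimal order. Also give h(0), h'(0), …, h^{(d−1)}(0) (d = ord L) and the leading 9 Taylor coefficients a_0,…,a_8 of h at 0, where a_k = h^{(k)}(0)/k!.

f: a_k = 0, -6, 0, 8, 0, -96/5, 0, 384/7, 0, …
g: a_k = 0, -3, 0, 1/2, 0, -1/40, 0, 1/1680, 0, …
f+g: L₀ = lclm(L_f,L_g), ord ≤ 2+2.
h=h₀': d/dx-closure on L₀ ⇒ L.
L = (-376·x + 1600·x^3 + 128·x^5) + (-7 + 76·x^2 + 432·x^4 + 64·x^6)·Dx + (-376·x + 1600·x^3 + 128·x^5)·Dx^2 + (-7 + 76·x^2 + 432·x^4 + 64·x^6)·Dx^3  (order 3).
h: a_k = -9, 0, 51/2, 0, -769/8, 0, 92161/240, 0, -20643841/13440, …
ICs: h(0) = -9, h′(0) = 0, h′′(0) = 51.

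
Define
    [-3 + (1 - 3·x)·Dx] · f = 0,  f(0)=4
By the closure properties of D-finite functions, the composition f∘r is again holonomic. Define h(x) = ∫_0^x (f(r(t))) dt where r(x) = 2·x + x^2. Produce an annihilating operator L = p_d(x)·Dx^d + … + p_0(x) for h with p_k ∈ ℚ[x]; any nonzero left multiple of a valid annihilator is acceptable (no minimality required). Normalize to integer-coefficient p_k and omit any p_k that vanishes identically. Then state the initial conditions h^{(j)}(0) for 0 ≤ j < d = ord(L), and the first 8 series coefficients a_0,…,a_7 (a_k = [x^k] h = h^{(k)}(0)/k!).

f: a_k = 4, 12, 36, 108, 324, 972, 2916, 8748, …
h₀=f(r): pull back L_f along r ⇒ L₀.
Integrate: L := L₀·Dx.
L = (6 + 6·x)·Dx + (-1 + 6·x + 3·x^2)·Dx^2  (order 2).
h: a_k = 0, 4, 12, 52, 252, 6516/5, 7020, 272268/7, …
ICs: h(0) = 0, h′(0) = 4.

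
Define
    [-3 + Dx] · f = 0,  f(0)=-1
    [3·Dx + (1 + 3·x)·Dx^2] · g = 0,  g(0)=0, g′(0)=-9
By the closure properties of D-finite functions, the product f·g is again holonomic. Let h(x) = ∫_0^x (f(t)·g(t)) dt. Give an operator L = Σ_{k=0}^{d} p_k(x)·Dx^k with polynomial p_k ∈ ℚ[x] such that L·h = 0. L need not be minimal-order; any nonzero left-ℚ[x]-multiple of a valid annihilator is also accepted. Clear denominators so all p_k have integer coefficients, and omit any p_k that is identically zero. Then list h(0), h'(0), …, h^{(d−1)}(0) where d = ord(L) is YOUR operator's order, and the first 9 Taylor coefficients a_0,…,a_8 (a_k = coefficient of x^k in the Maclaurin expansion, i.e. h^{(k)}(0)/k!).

L = 27·x·Dx + (-3 - 18·x)·Dx^2 + (1 + 3·x)·Dx^3  (order 3).
h: a_k = 0, 0, 9/2, 9/2, 27/4, 0, 729/80, -243/16, 16767/448, …
ICs: h(0) = 0, h′(0) = 0, h′′(0) = 9.

f: a_k = -1, -3, -9/2, -9/2, -27/8, -81/40, -81/80, -243/560, -729/4480, …
g: a_k = 0, -9, 27/2, -27, 243/4, -729/5, 729/2, -6561/7, 19683/8, …
h₀=f·g: eliminate ⇒ L₀, order ≤ 1·2.
h=∫₀ˣh₀: take L = L₀·Dx.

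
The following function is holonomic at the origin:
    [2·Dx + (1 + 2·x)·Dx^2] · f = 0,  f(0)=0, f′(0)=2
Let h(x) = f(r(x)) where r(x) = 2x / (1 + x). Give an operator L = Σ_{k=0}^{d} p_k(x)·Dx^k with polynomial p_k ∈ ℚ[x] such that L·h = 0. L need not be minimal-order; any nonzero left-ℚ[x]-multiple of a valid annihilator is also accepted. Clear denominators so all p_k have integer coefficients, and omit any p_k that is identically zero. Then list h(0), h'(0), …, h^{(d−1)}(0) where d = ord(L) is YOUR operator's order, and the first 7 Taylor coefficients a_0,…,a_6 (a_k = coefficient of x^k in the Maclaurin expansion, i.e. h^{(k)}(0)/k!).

f: a_k = 0, 2, -2, 8/3, -4, 32/5, -32/3, …
Substitute x→r, Dx→(1/r')Dx; clear ⇒ L₀.
L = (6 + 10·x)·Dx + (1 + 6·x + 5·x^2)·Dx^2  (order 2).
h: a_k = 0, 4, -12, 124/3, -156, 3124/5, -2604, …
ICs: h(0) = 0, h′(0) = 4.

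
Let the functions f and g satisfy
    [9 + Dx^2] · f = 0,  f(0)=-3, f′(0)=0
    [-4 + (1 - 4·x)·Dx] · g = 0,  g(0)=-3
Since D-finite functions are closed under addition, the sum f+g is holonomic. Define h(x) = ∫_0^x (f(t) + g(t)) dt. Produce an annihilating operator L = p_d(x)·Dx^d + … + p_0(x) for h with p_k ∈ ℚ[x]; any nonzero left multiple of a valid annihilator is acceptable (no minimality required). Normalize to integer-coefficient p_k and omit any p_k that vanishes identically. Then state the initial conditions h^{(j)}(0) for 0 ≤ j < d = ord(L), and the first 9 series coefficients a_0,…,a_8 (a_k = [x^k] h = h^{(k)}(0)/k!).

L = (-3780 + 2592·x - 5184·x^2)·Dx + (369 - 2124·x + 3888·x^2 - 5184·x^3)·Dx^2 + (-420 + 288·x - 576·x^2)·Dx^3 + (41 - 236·x + 432·x^2 - 576·x^3)·Dx^4  (order 4).
h: a_k = 0, -6, -6, -23/2, -48, -1245/8, -512, -982797/560, -6144, …
ICs: h(0) = 0, h′(0) = -6, h′′(0) = -12, h′′′(0) = -69.

f: a_k = -3, 0, 27/2, 0, -81/8, 0, 243/80, 0, -2187/4480, …
g: a_k = -3, -12, -48, -192, -768, -3072, -12288, -49152, -196608, …
Weyl lclm of L_f,L_g ⇒ L₀ (ord ≤ 3).
h=∫h₀ ⇒ L = L₀·Dx.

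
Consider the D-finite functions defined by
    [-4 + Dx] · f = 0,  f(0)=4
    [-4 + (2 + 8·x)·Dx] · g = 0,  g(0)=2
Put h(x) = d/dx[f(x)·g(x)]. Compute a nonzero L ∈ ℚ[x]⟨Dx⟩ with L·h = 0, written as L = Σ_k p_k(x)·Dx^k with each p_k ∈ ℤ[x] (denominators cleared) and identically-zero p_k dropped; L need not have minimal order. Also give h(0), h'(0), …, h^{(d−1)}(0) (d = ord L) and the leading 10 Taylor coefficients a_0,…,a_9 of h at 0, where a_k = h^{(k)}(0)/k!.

L = (14 + 96·x + 128·x^2) + (-3 - 20·x - 32·x^2)·Dx  (order 1).
h: a_k = 48, 224, 544, 704, 3424/3, -5696/15, 71872/15, -5062528/315, 2843296/45, -229405888/945, …
ICs: h(0) = 48.

f: a_k = 4, 16, 32, 128/3, 128/3, 512/15, 1024/45, 4096/315, 2048/315, 8192/2835, …
g: a_k = 2, 4, -4, 8, -20, 56, -168, 528, -1716, 5720, …
Product ⇒ symmetric product L₀, ord ≤ 1.
h=h₀': d/dx-closure on L₀ ⇒ L.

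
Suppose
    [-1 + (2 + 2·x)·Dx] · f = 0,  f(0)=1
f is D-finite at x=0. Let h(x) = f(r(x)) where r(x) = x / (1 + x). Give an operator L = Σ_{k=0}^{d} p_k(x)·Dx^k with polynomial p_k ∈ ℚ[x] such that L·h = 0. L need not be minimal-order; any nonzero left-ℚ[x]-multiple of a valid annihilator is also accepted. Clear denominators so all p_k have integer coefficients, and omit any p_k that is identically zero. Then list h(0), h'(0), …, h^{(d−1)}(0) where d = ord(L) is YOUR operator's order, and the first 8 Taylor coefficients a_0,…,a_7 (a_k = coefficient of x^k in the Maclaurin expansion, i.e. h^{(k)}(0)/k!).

f: a_k = 1, 1/2, -1/8, 1/16, -5/128, 7/256, -21/1024, 33/2048, …
Change of var in L_f (x↦r) gives L₀.
L = -1 + (2 + 6·x + 4·x^2)·Dx  (order 1).
h: a_k = 1, 1/2, -5/8, 13/16, -141/128, 399/256, -2353/1024, 7205/2048, …
ICs: h(0) = 1.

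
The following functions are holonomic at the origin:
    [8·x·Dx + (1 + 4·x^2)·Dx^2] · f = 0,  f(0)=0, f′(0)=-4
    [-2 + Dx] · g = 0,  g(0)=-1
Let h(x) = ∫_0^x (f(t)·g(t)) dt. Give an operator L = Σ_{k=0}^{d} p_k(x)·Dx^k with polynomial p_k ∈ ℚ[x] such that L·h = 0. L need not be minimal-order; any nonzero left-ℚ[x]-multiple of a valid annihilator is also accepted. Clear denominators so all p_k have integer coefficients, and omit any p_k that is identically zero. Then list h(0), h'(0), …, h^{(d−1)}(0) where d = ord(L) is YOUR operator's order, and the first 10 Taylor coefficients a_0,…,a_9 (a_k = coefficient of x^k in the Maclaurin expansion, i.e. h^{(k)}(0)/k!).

L = (4 - 16·x + 16·x^2)·Dx + (-4 + 8·x - 16·x^2)·Dx^2 + (1 + 4·x^2)·Dx^3  (order 3).
h: a_k = 0, 0, 2, 8/3, 2/3, -16/15, 4/5, 176/63, -62/35, -3616/567, …
ICs: h(0) = 0, h′(0) = 0, h′′(0) = 4.

f: a_k = 0, -4, 0, 16/3, 0, -64/5, 0, 256/7, 0, -1024/9, …
g: a_k = -1, -2, -2, -4/3, -2/3, -4/15, -4/45, -8/315, -2/315, -4/2835, …
L₀ := L_f ⊗_s L_g (sym. prod.), ord ≤ 2.
∫: right-multiply L₀ by Dx.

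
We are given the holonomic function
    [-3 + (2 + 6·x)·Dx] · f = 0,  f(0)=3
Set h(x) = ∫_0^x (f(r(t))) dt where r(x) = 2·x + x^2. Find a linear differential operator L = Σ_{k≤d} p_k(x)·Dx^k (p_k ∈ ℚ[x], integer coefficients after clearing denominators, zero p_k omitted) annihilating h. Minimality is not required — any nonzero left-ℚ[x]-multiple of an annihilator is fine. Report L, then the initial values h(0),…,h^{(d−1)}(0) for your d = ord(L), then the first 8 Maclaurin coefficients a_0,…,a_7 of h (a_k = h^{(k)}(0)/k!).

L = (-3 - 3·x)·Dx + (1 + 6·x + 3·x^2)·Dx^2  (order 2).
h: a_k = 0, 3, 9/2, -3, 27/4, -189/10, 243/4, -2997/14, …
ICs: h(0) = 0, h′(0) = 3.

f: a_k = 3, 9/2, -27/8, 81/16, -1215/128, 5103/256, -45927/1024, 216513/2048, …
f∘r: x↦r, Dx↦Dx/r' in L_f ⇒ L₀.
h=∫₀ˣh₀: take L = L₀·Dx.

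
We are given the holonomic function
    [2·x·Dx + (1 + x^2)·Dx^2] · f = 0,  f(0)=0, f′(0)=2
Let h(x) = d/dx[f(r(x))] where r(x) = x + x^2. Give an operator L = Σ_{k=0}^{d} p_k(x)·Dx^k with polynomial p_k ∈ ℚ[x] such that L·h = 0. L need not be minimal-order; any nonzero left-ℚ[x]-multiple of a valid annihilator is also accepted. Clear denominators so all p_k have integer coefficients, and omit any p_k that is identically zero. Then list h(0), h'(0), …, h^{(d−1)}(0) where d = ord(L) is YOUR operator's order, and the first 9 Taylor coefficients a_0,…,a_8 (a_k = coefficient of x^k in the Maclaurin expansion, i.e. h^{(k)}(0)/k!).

f: a_k = 0, 2, 0, -2/3, 0, 2/5, 0, -2/7, 0, …
h₀=f(r): pull back L_f along r ⇒ L₀.
Derive L from L₀ (diff closure).
L = (-2 + 2·x + 8·x^2 + 12·x^3 + 6·x^4) + (1 + 2·x + x^2 + 4·x^3 + 5·x^4 + 2·x^5)·Dx  (order 1).
h: a_k = 2, 4, -2, -8, -8, 8, 26, 16, -34, …
ICs: h(0) = 2.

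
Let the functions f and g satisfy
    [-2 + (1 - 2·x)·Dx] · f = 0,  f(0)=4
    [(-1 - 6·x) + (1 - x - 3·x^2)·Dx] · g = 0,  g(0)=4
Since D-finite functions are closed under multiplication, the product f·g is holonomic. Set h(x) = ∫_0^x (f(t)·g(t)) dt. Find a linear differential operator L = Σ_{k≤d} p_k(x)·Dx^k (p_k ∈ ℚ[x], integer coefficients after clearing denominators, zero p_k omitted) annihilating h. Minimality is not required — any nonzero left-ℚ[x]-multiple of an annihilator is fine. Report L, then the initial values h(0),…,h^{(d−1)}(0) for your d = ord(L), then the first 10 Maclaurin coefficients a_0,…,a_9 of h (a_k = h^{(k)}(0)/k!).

f: a_k = 4, 8, 16, 32, 64, 128, 256, 512, 1024, 2048, …
g: a_k = 4, 4, 16, 28, 76, 160, 388, 868, 2032, 4636, …
L₀ := L_f ⊗_s L_g (sym. prod.), ord ≤ 1.
∫: right-multiply L₀ by Dx.
L = (-3 - 2·x + 18·x^2)·Dx + (1 - 3·x - x^2 + 6·x^3)·Dx^2  (order 2).
h: a_k = 0, 16, 24, 160/3, 108, 1168/5, 496, 1072, 2310, 45088/9, …
ICs: h(0) = 0, h′(0) = 16.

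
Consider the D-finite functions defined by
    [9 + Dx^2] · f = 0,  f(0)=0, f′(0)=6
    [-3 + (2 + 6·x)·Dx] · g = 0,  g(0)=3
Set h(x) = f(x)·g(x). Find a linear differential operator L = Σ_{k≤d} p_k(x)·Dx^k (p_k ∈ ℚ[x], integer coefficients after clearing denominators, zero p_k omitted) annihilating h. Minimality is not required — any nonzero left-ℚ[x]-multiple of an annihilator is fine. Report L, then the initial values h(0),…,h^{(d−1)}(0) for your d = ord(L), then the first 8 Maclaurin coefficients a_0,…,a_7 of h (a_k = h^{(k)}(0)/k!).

f: a_k = 0, 6, 0, -9, 0, 81/20, 0, -243/280, …
g: a_k = 3, 9/2, -27/8, 81/16, -1215/128, 5103/256, -45927/1024, 216513/2048, …
h₀=f·g: eliminate ⇒ L₀, order ≤ 2·1.
L = (63 + 216·x + 324·x^2) + (-12 - 36·x)·Dx + (4 + 24·x + 36·x^2)·Dx^2  (order 2).
h: a_k = 0, 18, 27, -189/4, -81/8, -4617/320, 59049/640, -716607/3584, …
ICs: h(0) = 0, h′(0) = 18.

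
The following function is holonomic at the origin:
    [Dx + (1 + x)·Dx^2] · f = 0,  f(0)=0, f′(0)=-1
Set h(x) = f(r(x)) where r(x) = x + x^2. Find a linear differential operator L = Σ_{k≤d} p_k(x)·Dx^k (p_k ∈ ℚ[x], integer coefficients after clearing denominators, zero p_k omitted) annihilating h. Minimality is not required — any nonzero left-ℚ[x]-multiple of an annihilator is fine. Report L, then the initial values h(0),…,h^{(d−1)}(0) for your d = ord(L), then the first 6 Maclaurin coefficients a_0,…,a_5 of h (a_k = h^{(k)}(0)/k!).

f: a_k = 0, -1, 1/2, -1/3, 1/4, -1/5, …
f∘r: x↦r, Dx↦Dx/r' in L_f ⇒ L₀.
L = (-1 + 2·x + 2·x^2)·Dx + (1 + 3·x + 3·x^2 + 2·x^3)·Dx^2  (order 2).
h: a_k = 0, -1, -1/2, 2/3, -1/4, -1/5, …
ICs: h(0) = 0, h′(0) = -1.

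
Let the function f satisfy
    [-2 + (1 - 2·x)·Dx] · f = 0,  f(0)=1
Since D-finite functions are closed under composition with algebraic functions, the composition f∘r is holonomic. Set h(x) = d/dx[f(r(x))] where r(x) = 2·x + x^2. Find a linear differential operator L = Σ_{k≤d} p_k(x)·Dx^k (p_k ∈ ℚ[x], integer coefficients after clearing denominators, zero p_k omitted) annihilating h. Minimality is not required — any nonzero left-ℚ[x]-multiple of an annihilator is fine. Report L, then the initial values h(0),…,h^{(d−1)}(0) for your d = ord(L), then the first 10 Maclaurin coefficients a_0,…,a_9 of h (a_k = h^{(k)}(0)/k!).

L = (9 + 12·x + 6·x^2) + (-1 + 3·x + 6·x^2 + 2·x^3)·Dx  (order 1).
h: a_k = 4, 36, 240, 1424, 7920, 42288, 219520, 1116288, 5587776, 27625280, …
ICs: h(0) = 4.

f: a_k = 1, 2, 4, 8, 16, 32, 64, 128, 256, 512, …
h₀=f(r): pull back L_f along r ⇒ L₀.
Differentiate: ansatz ord ≤ ord L₀ ⇒ L.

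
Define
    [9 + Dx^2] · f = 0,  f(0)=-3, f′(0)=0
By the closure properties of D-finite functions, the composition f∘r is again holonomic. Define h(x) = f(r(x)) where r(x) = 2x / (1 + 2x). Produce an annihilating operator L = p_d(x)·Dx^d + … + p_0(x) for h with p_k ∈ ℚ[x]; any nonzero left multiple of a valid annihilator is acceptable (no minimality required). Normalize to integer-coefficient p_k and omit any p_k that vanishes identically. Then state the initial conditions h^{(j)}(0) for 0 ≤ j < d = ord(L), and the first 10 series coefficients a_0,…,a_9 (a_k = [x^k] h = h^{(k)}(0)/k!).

f: a_k = -3, 0, 27/2, 0, -81/8, 0, 243/80, 0, -2187/4480, 0, …
L₀ from L_f via x↦r, Dx↦r'^{-1}Dx.
L = 36 + (4 + 24·x + 48·x^2 + 32·x^3)·Dx + (1 + 8·x + 24·x^2 + 32·x^3 + 16·x^4)·Dx^2  (order 2).
h: a_k = -3, 0, 54, -216, 486, -432, -9828/5, 66096/5, -1761318/35, 5247072/35, …
ICs: h(0) = -3, h′(0) = 0.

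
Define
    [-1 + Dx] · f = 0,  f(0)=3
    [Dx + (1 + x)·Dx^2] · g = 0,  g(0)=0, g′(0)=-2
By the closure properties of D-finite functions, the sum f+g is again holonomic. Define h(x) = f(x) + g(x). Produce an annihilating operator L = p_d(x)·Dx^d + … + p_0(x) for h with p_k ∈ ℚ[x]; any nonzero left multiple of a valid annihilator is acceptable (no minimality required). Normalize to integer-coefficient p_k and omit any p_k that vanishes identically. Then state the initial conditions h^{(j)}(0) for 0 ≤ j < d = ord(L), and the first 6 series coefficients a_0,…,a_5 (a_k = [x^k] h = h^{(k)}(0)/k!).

f: a_k = 3, 3, 3/2, 1/2, 1/8, 1/40, …
g: a_k = 0, -2, 1, -2/3, 1/2, -2/5, …
h₀=f+g: left-lcm gives L₀, ord ≤ 3.
L = (-3 - x)·Dx + (1 - 2·x - x^2)·Dx^2 + (2 + 3·x + x^2)·Dx^3  (order 3).
h: a_k = 3, 1, 5/2, -1/6, 5/8, -3/8, …
ICs: h(0) = 3, h′(0) = 1, h′′(0) = 5.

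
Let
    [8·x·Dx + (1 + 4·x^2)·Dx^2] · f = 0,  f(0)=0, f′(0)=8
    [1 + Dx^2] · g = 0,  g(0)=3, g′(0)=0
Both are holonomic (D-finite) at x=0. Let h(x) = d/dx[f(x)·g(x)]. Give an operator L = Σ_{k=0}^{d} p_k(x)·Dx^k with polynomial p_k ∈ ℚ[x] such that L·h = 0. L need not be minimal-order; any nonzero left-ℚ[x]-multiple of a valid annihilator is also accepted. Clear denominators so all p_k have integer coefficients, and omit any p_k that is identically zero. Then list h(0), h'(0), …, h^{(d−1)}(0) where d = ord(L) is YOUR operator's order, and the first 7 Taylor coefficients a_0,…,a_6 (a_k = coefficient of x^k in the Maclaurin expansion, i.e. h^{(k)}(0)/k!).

L = (3893 + 34584·x^2 + 286832·x^4 + 57600·x^6 + 768·x^8 - 10240·x^10 + 4096·x^12) + (2192·x + 44864·x^3 + 156160·x^5 + 51200·x^7 + 20480·x^9 + 16384·x^11)·Dx + (3978 + 36208·x^2 + 296160·x^4 + 76288·x^6 + 9728·x^8 - 4096·x^10 + 8192·x^12)·Dx^2 + (2192·x + 44864·x^3 + 156160·x^5 + 51200·x^7 + 20480·x^9 + 16384·x^11)·Dx^3 + (85 + 1624·x^2 + 9328·x^4 + 18688·x^6 + 8960·x^8 + 6144·x^10 + 4096·x^12)·Dx^4  (order 4).
h: a_k = 24, 0, -132, 0, 469, 0, -54431/30, …
ICs: h(0) = 24, h′(0) = 0, h′′(0) = -264, h′′′(0) = 0.

f: a_k = 0, 8, 0, -32/3, 0, 128/5, 0, …
g: a_k = 3, 0, -3/2, 0, 1/8, 0, -1/240, …
L₀ := L_f ⊗_s L_g (sym. prod.), ord ≤ 4.
Derive L from L₀ (diff closure).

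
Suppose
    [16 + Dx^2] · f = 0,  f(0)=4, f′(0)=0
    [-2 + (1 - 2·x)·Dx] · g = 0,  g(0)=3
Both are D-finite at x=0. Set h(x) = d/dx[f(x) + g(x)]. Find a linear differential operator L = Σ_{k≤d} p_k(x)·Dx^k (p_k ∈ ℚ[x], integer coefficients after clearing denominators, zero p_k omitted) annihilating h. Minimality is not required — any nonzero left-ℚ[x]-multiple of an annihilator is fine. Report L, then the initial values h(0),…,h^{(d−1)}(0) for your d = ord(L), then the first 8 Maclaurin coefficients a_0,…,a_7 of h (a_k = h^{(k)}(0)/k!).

L = (512 - 512·x + 512·x^2) + (-80 + 288·x - 384·x^2 + 256·x^3)·Dx + (32 - 32·x + 32·x^2)·Dx^2 + (-5 + 18·x - 24·x^2 + 16·x^3)·Dx^3  (order 3).
h: a_k = 6, -40, 72, 1088/3, 480, 15232/15, 2688, 1951744/315, …
ICs: h(0) = 6, h′(0) = -40, h′′(0) = 144.

f: a_k = 4, 0, -32, 0, 128/3, 0, -1024/45, 0, …
g: a_k = 3, 6, 12, 24, 48, 96, 192, 384, …
h₀=f+g: left-lcm gives L₀, ord ≤ 3.
Differentiate: ansatz ord ≤ ord L₀ ⇒ L.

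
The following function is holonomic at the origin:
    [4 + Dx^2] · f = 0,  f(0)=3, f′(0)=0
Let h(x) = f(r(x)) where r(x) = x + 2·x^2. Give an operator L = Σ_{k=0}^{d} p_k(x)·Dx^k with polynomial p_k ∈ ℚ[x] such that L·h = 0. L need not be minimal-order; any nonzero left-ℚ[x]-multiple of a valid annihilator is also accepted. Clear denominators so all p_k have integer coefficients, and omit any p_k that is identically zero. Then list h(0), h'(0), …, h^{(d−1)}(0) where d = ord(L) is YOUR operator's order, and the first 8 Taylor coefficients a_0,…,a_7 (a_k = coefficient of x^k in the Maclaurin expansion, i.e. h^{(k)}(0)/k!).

L = (4 + 48·x + 192·x^2 + 256·x^3) - 4·Dx + (1 + 4·x)·Dx^2  (order 2).
h: a_k = 3, 0, -6, -24, -22, 16, 716/15, 304/5, …
ICs: h(0) = 3, h′(0) = 0.

f: a_k = 3, 0, -6, 0, 2, 0, -4/15, 0, …
L₀ from L_f via x↦r, Dx↦r'^{-1}Dx.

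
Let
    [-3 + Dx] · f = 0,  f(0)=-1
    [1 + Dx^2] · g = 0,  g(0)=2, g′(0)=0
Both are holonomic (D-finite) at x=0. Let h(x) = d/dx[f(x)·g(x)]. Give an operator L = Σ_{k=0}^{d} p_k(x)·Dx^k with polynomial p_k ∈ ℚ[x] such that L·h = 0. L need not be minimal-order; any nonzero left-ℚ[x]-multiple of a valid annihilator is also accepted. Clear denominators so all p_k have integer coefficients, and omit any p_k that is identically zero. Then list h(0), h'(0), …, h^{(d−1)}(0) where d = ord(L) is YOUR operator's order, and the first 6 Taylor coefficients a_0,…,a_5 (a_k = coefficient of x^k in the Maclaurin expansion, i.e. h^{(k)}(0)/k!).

L = 10 - 6·Dx + Dx^2  (order 2).
h: a_k = -6, -16, -18, -28/3, 1, 88/15, …
ICs: h(0) = -6, h′(0) = -16.

f: a_k = -1, -3, -9/2, -9/2, -27/8, -81/40, …
g: a_k = 2, 0, -1, 0, 1/12, 0, …
Sym-product of L_f,L_g gives L₀ (≤ ord 2).
h₀' ⇒ L via d/dx closure of L₀.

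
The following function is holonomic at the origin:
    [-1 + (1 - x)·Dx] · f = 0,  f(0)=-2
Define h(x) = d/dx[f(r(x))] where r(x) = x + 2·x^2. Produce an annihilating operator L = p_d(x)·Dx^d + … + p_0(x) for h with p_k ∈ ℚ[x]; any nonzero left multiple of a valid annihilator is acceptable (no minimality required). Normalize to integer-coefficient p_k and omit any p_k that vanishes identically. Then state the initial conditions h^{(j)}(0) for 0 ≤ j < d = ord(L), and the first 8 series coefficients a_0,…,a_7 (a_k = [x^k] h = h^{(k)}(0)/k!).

f: a_k = -2, -2, -2, -2, -2, -2, -2, -2, …
Change of var in L_f (x↦r) gives L₀.
Derive L from L₀ (diff closure).
L = (6 + 12·x + 24·x^2) + (-1 - 3·x + 6·x^2 + 8·x^3)·Dx  (order 1).
h: a_k = -2, -12, -30, -88, -210, -516, -1190, -2736, …
ICs: h(0) = -2.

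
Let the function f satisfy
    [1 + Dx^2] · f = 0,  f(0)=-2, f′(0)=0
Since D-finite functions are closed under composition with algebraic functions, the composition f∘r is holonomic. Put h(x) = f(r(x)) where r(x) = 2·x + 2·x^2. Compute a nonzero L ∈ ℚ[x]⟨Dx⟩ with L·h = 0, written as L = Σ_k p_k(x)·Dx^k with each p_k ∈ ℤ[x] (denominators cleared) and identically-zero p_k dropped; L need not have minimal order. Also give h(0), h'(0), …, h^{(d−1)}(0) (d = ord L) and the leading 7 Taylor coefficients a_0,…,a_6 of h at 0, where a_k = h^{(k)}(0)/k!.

f: a_k = -2, 0, 1, 0, -1/12, 0, 1/360, …
Change of var in L_f (x↦r) gives L₀.
L = (4 + 24·x + 48·x^2 + 32·x^3) - 2·Dx + (1 + 2·x)·Dx^2  (order 2).
h: a_k = -2, 0, 4, 8, 8/3, -16/3, -352/45, …
ICs: h(0) = -2, h′(0) = 0.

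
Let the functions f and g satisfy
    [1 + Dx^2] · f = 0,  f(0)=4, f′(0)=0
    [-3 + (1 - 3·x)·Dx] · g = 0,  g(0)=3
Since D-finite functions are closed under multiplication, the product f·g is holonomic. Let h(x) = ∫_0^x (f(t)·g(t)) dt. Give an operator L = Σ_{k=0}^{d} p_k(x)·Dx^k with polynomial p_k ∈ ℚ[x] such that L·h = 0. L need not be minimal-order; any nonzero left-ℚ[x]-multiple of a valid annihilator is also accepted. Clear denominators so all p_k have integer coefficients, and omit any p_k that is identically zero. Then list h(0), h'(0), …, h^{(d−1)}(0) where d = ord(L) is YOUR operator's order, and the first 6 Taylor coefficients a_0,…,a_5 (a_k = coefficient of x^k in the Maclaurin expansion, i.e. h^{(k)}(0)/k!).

L = (-1 + 3·x)·Dx + 6·Dx^2 + (-1 + 3·x)·Dx^3  (order 3).
h: a_k = 0, 12, 18, 34, 153/2, 1837/10, …
ICs: h(0) = 0, h′(0) = 12, h′′(0) = 36.

f: a_k = 4, 0, -2, 0, 1/6, 0, …
g: a_k = 3, 9, 27, 81, 243, 729, …
L₀ := L_f ⊗_s L_g (sym. prod.), ord ≤ 2.
Integrate: L := L₀·Dx.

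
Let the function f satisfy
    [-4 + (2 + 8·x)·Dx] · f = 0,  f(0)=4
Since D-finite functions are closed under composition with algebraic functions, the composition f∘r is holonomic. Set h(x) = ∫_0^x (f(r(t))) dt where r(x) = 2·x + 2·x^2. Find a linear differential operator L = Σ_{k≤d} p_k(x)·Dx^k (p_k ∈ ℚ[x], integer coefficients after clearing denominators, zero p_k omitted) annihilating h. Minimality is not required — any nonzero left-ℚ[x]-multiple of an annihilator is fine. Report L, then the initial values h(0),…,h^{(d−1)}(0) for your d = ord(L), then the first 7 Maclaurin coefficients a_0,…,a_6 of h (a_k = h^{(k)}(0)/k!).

L = (-4 - 8·x)·Dx + (1 + 8·x + 8·x^2)·Dx^2  (order 2).
h: a_k = 0, 4, 8, -16/3, 16, -288/5, 704/3, …
ICs: h(0) = 0, h′(0) = 4.

f: a_k = 4, 8, -8, 16, -40, 112, -336, …
Change of var in L_f (x↦r) gives L₀.
h=∫₀ˣh₀: take L = L₀·Dx.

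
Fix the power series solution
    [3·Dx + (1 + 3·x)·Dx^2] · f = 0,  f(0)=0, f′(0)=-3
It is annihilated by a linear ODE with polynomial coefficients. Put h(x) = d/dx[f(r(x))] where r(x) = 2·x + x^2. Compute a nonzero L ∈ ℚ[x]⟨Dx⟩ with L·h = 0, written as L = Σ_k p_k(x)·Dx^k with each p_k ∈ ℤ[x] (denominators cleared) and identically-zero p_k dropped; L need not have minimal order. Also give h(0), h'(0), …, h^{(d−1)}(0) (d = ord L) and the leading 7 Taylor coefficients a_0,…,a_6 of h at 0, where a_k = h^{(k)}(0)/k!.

L = (5 + 6·x + 3·x^2) + (1 + 7·x + 9·x^2 + 3·x^3)·Dx  (order 1).
h: a_k = -6, 30, -162, 882, -4806, 26190, -142722, …
ICs: h(0) = -6.

f: a_k = 0, -3, 9/2, -9, 81/4, -243/5, 243/2, …
h₀=f(r): pull back L_f along r ⇒ L₀.
Derive L from L₀ (diff closure).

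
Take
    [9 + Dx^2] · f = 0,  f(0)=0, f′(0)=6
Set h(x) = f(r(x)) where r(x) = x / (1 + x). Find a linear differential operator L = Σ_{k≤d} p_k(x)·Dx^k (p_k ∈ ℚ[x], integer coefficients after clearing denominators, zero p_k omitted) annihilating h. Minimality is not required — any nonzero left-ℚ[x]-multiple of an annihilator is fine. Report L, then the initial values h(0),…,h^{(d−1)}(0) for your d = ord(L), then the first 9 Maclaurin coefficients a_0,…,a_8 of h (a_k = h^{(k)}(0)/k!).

L = 9 + (2 + 6·x + 6·x^2 + 2·x^3)·Dx + (1 + 4·x + 6·x^2 + 4·x^3 + x^4)·Dx^2  (order 2).
h: a_k = 0, 6, -6, -3, 21, -879/20, 255/4, -19353/280, 1893/40, …
ICs: h(0) = 0, h′(0) = 6.

f: a_k = 0, 6, 0, -9, 0, 81/20, 0, -243/280, 0, …
L₀ from L_f via x↦r, Dx↦r'^{-1}Dx.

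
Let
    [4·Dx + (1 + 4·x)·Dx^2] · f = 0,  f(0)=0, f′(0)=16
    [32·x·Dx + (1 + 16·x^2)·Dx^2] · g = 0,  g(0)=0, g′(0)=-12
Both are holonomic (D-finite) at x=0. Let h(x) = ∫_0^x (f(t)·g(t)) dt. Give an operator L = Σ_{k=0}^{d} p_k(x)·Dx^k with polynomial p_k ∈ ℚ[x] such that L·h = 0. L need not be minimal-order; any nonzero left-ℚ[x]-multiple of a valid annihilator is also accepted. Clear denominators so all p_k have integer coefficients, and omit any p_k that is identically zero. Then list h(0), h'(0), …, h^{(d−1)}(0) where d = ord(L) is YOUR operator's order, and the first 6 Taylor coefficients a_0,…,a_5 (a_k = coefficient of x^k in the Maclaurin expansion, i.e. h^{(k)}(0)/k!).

f: a_k = 0, 16, -32, 256/3, -256, 4096/5, …
g: a_k = 0, -12, 0, 64, 0, -3072/5, …
Product ⇒ symmetric product L₀, ord ≤ 4.
Integrate: L := L₀·Dx.
L = (1536 + 11264·x + 81920·x^2 + 638976·x^3 + 1966080·x^4 + 3407872·x^5 + 4194304·x^7)·Dx^2 + (288 + 7936·x + 78848·x^2 + 495616·x^3 + 2228224·x^4 + 6094848·x^5 + 9175040·x^6 + 3145728·x^7 + 14680064·x^8)·Dx^3 + (48 + 1024·x + 12288·x^2 + 79872·x^3 + 368640·x^4 + 1277952·x^5 + 3145728·x^6 + 4718592·x^7 + 3145728·x^8 + 8388608·x^9)·Dx^4 + (5 + 72·x + 592·x^2 + 3584·x^3 + 16896·x^4 + 61440·x^5 + 172032·x^6 + 393216·x^7 + 589824·x^8 + 524288·x^9 + 1048576·x^10)·Dx^5  (order 5).
h: a_k = 0, 0, 0, -64, 96, 0, …
ICs: h(0) = 0, h′(0) = 0, h′′(0) = 0, h′′′(0) = -384, h′′′′(0) = 2304.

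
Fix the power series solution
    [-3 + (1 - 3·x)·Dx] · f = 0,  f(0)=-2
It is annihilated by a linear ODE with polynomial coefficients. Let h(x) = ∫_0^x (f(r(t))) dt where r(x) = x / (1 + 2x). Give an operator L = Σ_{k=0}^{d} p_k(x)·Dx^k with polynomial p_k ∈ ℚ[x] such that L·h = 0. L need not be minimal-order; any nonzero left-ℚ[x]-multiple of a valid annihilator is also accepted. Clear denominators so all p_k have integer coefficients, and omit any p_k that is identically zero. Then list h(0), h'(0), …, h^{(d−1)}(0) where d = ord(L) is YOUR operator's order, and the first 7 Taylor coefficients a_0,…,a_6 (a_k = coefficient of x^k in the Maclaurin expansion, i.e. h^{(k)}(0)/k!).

f: a_k = -2, -6, -18, -54, -162, -486, -1458, …
Substitute x→r, Dx→(1/r')Dx; clear ⇒ L₀.
∫: right-multiply L₀ by Dx.
L = 3·Dx + (-1 - x + 2·x^2)·Dx^2  (order 2).
h: a_k = 0, -2, -3, -2, -3/2, -6/5, -1, …
ICs: h(0) = 0, h′(0) = -2.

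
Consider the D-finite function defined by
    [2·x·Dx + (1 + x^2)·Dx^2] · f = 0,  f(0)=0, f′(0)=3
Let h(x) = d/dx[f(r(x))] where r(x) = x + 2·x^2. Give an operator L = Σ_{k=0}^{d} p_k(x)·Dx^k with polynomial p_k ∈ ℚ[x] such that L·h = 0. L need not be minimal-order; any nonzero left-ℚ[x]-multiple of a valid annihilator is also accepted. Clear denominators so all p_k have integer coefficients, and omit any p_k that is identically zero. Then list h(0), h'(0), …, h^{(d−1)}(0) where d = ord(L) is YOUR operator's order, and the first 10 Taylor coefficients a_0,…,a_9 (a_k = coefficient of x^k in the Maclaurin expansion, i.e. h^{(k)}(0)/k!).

f: a_k = 0, 3, 0, -1, 0, 3/5, 0, -3/7, 0, 1/3, …
f∘r: x↦r, Dx↦Dx/r' in L_f ⇒ L₀.
h=h₀': d/dx-closure on L₀ ⇒ L.
L = (-4 + 2·x + 16·x^2 + 48·x^3 + 48·x^4) + (1 + 4·x + x^2 + 8·x^3 + 20·x^4 + 16·x^5)·Dx  (order 1).
h: a_k = 3, 12, -3, -24, -57, -12, 165, 336, 111, -948, …
ICs: h(0) = 3.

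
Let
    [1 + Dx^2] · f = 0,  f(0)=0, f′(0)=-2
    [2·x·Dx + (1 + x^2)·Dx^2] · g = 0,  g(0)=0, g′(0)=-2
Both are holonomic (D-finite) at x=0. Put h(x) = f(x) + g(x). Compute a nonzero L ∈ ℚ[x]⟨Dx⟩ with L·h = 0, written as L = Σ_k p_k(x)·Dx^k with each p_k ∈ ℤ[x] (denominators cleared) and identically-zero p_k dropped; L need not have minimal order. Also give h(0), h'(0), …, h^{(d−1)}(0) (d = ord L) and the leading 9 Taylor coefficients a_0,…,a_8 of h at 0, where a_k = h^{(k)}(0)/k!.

f: a_k = 0, -2, 0, 1/3, 0, -1/60, 0, 1/2520, 0, …
g: a_k = 0, -2, 0, 2/3, 0, -2/5, 0, 2/7, 0, …
Weyl lclm of L_f,L_g ⇒ L₀ (ord ≤ 4).
L = (-22·x + 28·x^3 + 2·x^5)·Dx + (-1 + 7·x^2 + 9·x^4 + x^6)·Dx^2 + (-22·x + 28·x^3 + 2·x^5)·Dx^3 + (-1 + 7·x^2 + 9·x^4 + x^6)·Dx^4  (order 4).
h: a_k = 0, -4, 0, 1, 0, -5/12, 0, 103/360, 0, …
ICs: h(0) = 0, h′(0) = -4, h′′(0) = 0, h′′′(0) = 6.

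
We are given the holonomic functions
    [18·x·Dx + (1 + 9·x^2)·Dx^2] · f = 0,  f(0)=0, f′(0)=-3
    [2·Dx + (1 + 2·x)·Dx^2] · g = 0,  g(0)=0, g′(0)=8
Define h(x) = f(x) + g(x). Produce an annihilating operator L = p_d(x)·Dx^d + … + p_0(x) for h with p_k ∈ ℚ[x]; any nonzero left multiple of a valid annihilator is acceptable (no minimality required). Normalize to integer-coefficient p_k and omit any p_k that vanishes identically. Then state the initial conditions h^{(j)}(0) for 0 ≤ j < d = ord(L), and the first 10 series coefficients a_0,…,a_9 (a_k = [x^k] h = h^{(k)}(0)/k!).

f: a_k = 0, -3, 0, 9, 0, -243/5, 0, 2187/7, 0, -2187, …
g: a_k = 0, 8, -8, 32/3, -16, 128/5, -128/3, 512/7, -128, 2048/9, …
h₀=f+g: left-lcm gives L₀, ord ≤ 4.
L = (-18 - 108·x + 486·x^2 + 324·x^3)·Dx + (-13 - 36·x + 135·x^2 + 972·x^3 + 648·x^4)·Dx^2 + (-1 + 7·x + 18·x^2 + 81·x^3 + 243·x^4 + 162·x^5)·Dx^3  (order 3).
h: a_k = 0, 5, -8, 59/3, -16, -23, -128/3, 2699/7, -128, -17635/9, …
ICs: h(0) = 0, h′(0) = 5, h′′(0) = -16.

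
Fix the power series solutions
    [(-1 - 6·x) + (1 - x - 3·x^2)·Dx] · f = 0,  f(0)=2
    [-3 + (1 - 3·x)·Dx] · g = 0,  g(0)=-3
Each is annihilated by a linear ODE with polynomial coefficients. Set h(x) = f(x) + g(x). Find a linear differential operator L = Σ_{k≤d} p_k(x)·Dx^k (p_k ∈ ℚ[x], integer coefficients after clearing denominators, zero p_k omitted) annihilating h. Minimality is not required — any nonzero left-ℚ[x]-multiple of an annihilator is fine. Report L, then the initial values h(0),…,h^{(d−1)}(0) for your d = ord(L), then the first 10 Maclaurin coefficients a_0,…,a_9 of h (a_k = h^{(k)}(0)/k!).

f: a_k = 2, 2, 8, 14, 38, 80, 194, 434, 1016, 2318, …
g: a_k = -3, -9, -27, -81, -243, -729, -2187, -6561, -19683, -59049, …
h₀=f+g: left-lcm gives L₀, ord ≤ 2.
L = (6 - 108·x + 162·x^2 - 162·x^3) + (10 - 6·x - 108·x^2 + 270·x^3 - 324·x^4)·Dx + (-2 + 14·x - 33·x^2 + 18·x^3 + 54·x^4 - 81·x^5)·Dx^2  (order 2).
h: a_k = -1, -7, -19, -67, -205, -649, -1993, -6127, -18667, -56731, …
ICs: h(0) = -1, h′(0) = -7.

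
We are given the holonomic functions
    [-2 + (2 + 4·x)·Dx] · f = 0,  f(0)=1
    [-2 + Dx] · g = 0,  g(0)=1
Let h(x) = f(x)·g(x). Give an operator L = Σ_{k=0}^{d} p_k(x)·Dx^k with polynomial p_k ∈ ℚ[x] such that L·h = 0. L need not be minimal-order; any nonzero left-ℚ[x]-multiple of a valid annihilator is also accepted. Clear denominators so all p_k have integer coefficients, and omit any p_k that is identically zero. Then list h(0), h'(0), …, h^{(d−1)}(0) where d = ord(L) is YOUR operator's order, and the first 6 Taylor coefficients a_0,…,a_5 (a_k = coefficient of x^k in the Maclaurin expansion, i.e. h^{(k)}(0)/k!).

L = (-3 - 4·x) + (1 + 2·x)·Dx  (order 1).
h: a_k = 1, 3, 7/2, 17/6, 11/8, 107/120, …
ICs: h(0) = 1.

f: a_k = 1, 1, -1/2, 1/2, -5/8, 7/8, …
g: a_k = 1, 2, 2, 4/3, 2/3, 4/15, …
Product ⇒ symmetric product L₀, ord ≤ 1.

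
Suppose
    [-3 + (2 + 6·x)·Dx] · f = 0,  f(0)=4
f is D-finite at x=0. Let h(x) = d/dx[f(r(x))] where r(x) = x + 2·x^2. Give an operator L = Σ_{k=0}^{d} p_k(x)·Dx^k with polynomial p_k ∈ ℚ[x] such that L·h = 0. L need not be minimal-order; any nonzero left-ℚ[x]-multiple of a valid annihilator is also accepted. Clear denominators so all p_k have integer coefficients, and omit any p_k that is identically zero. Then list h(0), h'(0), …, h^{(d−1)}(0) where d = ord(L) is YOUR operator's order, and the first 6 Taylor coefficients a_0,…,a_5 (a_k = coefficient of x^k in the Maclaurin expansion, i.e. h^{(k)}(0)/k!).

L = 5 + (-2 - 14·x - 36·x^2 - 48·x^3)·Dx  (order 1).
h: a_k = 6, 15, -135/4, 315/8, 2025/64, -33615/128, …
ICs: h(0) = 6.

f: a_k = 4, 6, -9/2, 27/4, -405/32, 1701/64, …
Substitute x→r, Dx→(1/r')Dx; clear ⇒ L₀.
h₀' ⇒ L via d/dx closure of L₀.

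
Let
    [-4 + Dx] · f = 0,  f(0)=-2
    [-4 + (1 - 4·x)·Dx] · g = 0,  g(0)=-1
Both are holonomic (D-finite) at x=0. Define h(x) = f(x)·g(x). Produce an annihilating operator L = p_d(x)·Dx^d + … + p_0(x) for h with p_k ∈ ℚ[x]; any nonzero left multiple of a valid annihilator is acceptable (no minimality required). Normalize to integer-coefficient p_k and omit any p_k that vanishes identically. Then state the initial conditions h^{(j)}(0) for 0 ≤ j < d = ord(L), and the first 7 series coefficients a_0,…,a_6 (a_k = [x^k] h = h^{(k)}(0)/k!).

f: a_k = -2, -8, -16, -64/3, -64/3, -256/15, -512/45, …
g: a_k = -1, -4, -16, -64, -256, -1024, -4096, …
h₀=f·g: eliminate ⇒ L₀, order ≤ 1·1.
L = (8 - 16·x) + (-1 + 4·x)·Dx  (order 1).
h: a_k = 2, 16, 80, 1024/3, 4160/3, 83456/15, 1001984/45, …
ICs: h(0) = 2.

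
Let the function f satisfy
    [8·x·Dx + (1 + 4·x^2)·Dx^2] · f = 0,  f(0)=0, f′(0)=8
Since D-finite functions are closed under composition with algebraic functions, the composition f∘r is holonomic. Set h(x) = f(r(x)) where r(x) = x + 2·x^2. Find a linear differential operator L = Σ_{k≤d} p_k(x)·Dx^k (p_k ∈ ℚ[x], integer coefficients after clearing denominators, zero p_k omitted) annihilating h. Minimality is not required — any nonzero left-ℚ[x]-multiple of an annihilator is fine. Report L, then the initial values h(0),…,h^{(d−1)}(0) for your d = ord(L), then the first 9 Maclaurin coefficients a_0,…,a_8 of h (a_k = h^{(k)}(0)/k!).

L = (-4 + 8·x + 64·x^2 + 192·x^3 + 192·x^4)·Dx + (1 + 4·x + 4·x^2 + 32·x^3 + 80·x^4 + 64·x^5)·Dx^2  (order 2).
h: a_k = 0, 8, 16, -32/3, -64, -512/5, 512/3, 6656/7, 1024, …
ICs: h(0) = 0, h′(0) = 8.

f: a_k = 0, 8, 0, -32/3, 0, 128/5, 0, -512/7, 0, …
f∘r: x↦r, Dx↦Dx/r' in L_f ⇒ L₀.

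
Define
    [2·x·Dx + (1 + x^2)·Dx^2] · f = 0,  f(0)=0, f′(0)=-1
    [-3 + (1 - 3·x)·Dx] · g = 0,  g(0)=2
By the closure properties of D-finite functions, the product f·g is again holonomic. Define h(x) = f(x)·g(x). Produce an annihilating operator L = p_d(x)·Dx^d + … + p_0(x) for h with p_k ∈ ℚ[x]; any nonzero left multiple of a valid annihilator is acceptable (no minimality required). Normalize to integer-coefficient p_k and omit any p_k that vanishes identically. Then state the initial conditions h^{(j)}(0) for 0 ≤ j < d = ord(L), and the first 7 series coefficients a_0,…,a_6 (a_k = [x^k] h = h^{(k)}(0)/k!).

f: a_k = 0, -1, 0, 1/3, 0, -1/5, 0, …
g: a_k = 2, 6, 18, 54, 162, 486, 1458, …
Sym-product of L_f,L_g gives L₀ (≤ ord 2).
L = 6·x + (6 - 2·x + 12·x^2)·Dx + (-1 + 3·x - x^2 + 3·x^3)·Dx^2  (order 2).
h: a_k = 0, -2, -6, -52/3, -52, -782/5, -2346/5, …
ICs: h(0) = 0, h′(0) = -2.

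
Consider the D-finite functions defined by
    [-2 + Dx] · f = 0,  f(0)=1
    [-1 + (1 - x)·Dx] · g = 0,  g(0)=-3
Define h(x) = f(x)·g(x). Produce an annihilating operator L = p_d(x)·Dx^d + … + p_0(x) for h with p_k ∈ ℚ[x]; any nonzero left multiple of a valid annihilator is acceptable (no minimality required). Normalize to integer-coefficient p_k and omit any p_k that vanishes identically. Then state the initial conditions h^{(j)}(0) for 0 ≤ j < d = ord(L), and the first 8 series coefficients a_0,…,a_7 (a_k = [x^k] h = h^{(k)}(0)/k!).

L = (3 - 2·x) + (-1 + x)·Dx  (order 1).
h: a_k = -3, -9, -15, -19, -21, -109/5, -331/15, -155/7, …
ICs: h(0) = -3.

f: a_k = 1, 2, 2, 4/3, 2/3, 4/15, 4/45, 8/315, …
g: a_k = -3, -3, -3, -3, -3, -3, -3, -3, …
Product ⇒ symmetric product L₀, ord ≤ 1.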